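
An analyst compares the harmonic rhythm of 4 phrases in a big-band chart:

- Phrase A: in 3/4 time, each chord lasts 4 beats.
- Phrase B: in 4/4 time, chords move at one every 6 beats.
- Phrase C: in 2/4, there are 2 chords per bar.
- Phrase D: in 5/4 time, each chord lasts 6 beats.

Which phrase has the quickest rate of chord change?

Phrase C

A: 3 beats/bar ÷ 4 beats/chord = 0.75 chords/bar.
B: 4 beats/bar ÷ 6 beats/chord = 2/3 chords/bar.
C: 2 beats/bar ÷ 1 beat/chord = 2 chords/bar.
D: 5 beats/bar ÷ 6 beats/chord = 5/6 chords/bar.
Fastest is C at 2 chords/bar.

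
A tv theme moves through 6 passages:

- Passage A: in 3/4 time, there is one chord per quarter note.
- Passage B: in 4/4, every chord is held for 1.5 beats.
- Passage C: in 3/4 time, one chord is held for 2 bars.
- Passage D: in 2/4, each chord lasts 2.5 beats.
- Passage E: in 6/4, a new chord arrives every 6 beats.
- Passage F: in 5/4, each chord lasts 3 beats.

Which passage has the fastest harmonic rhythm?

A: 3 beats/bar ÷ 1 beat/chord = 3 chords/bar.
B: 4 beats/bar ÷ 1.5 beats/chord = 8/3 chords/bar.
C: 3 beats/bar ÷ 6 beats/chord = 0.5 chords/bar.
D: 2 beats/bar ÷ 2.5 beats/chord = 0.8 chords/bar.
E: 6 beats/bar ÷ 6 beats/chord = 1 chord/bar.
F: 5 beats/bar ÷ 3 beats/chord = 5/3 chords/bar.
Fastest is A at 3 chords/bar.

Passage A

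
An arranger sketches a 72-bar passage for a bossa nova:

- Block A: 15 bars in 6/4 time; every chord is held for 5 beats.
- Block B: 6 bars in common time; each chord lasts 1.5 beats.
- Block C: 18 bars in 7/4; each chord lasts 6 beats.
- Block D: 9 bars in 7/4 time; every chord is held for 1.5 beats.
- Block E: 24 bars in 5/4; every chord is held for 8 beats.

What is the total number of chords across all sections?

112 chords

A: 15·6 = 90 beats, 90/5 = 18 chords.
B: 6·4 = 24 beats, 24/1.5 = 16 chords.
C: 18·7 = 126 beats, 126/6 = 21 chords.
D: 9·7 = 63 beats, 63/1.5 = 42 chords.
E: 24·5 = 120 beats, 120/8 = 15 chords.
Total: 18 + 16 + 21 + 42 + 15 = 112.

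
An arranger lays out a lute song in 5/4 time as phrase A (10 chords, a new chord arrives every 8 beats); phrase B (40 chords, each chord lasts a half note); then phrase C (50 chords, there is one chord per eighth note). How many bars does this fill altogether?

37 bars

A: 10 × 8 = 80 beats = 16 bars.
B: 40 × 2 = 80 beats = 16 bars.
C: 50 × 0.5 = 25 beats = 5 bars.
Total: 16 + 16 + 5 = 37 bars.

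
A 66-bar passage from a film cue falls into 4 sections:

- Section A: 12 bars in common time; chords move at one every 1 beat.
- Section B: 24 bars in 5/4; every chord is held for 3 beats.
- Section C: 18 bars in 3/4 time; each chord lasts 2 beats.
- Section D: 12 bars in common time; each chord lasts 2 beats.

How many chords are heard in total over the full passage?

139 chords

A: 12 bars × 4 beats = 48 beats; 1 beat/chord → 48 chords.
B: 24 bars × 5 beats = 120 beats; 3 beats/chord → 40 chords.
C: 18 bars × 3 beats = 54 beats; 2 beats/chord → 27 chords.
D: 12 bars × 4 beats = 48 beats; 2 beats/chord → 24 chords.
Total: 48 + 40 + 27 + 24 = 139.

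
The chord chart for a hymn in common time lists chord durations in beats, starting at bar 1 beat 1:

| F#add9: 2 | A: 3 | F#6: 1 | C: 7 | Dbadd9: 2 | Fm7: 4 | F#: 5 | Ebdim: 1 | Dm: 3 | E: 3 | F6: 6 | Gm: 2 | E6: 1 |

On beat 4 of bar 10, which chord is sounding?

Beat 4 of bar 10 is beat (10−1)×4 + 4 = 40 overall.
Running totals: F#add9 ends at 2, A ends at 5, F#6 ends at 6, C ends at 13, Dbadd9 ends at 15, Fm7 ends at 19, F# ends at 24, Ebdim ends at 25, Dm ends at 28, E ends at 31, F6 ends at 37, Gm ends at 39, E6 ends at 40.
Beat 40 falls within E6.

E6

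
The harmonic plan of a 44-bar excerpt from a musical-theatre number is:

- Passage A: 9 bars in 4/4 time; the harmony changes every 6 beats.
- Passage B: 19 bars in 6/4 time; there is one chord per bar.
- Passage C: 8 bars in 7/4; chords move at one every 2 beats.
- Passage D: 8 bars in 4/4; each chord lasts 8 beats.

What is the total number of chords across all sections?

57 chords

A: 9 bars × 4 beats = 36 beats; 6 beats/chord → 6 chords.
B: 19 bars × 6 beats = 114 beats; 6 beats/chord → 19 chords.
C: 8 bars × 7 beats = 56 beats; 2 beats/chord → 28 chords.
D: 8 bars × 4 beats = 32 beats; 8 beats/chord → 4 chords.
Total: 6 + 19 + 28 + 4 = 57.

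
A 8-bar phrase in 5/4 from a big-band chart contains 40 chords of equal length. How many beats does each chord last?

1 beat

8 bars × 5 beats/bar = 40 beats total.
40 beats ÷ 40 chords = 1 beats per chord.
(That is a quarter note.)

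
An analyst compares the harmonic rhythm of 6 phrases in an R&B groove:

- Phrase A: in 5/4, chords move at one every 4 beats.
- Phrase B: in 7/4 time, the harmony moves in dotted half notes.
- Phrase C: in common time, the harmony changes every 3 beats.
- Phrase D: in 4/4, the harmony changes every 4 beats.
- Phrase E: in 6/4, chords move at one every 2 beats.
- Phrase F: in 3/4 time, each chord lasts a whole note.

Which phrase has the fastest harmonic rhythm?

Phrase E

A: each chord is 4 beats in 5/4, so 1.25 per bar.
B: each chord is 3 beats in 7/4, so 7/3 per bar.
C: each chord is 3 beats in 4/4, so 4/3 per bar.
D: each chord is 4 beats in 4/4, so 1 per bar.
E: each chord is 2 beats in 6/4, so 3 per bar.
F: each chord is 4 beats in 3/4, so 0.75 per bar.
Fastest is E at 3 chords/bar.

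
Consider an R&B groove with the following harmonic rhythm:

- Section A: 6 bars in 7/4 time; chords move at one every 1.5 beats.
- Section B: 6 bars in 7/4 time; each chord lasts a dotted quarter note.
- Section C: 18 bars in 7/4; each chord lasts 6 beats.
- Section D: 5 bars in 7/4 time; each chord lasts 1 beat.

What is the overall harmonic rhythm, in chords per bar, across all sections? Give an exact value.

A: 6 bars of 7 beats is 42 beats; at 1.5 beats each that's 28 chords.
B: 6 bars of 7 beats is 42 beats; at 1.5 beats each that's 28 chords.
C: 18 bars of 7 beats is 126 beats; at 6 beats each that's 21 chords.
D: 5 bars of 7 beats is 35 beats; at 1 beat each that's 35 chords.
Overall: 112 chords over 35 bars → 112/35 = 3.2 chords per bar.

3.2 chords per bar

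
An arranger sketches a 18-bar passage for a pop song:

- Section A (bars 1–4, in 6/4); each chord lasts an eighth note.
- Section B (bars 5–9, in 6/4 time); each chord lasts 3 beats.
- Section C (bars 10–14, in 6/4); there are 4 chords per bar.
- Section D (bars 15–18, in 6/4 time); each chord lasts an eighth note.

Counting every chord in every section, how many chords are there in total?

A: 4·6 = 24 beats, 24/0.5 = 48 chords.
B: 5·6 = 30 beats, 30/3 = 10 chords.
C: 5·6 = 30 beats, 30/1.5 = 20 chords.
D: 4·6 = 24 beats, 24/0.5 = 48 chords.
Total: 48 + 10 + 20 + 48 = 126.

126 chords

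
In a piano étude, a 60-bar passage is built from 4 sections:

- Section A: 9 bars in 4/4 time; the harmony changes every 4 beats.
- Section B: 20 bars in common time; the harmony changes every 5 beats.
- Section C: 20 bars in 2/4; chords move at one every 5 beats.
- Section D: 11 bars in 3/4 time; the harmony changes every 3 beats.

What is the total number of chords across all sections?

A: 9 bars × 4 beats = 36 beats; 4 beats/chord → 9 chords.
B: 20 bars × 4 beats = 80 beats; 5 beats/chord → 16 chords.
C: 20 bars × 2 beats = 40 beats; 5 beats/chord → 8 chords.
D: 11 bars × 3 beats = 33 beats; 3 beats/chord → 11 chords.
Total: 9 + 16 + 8 + 11 = 44.

44 chords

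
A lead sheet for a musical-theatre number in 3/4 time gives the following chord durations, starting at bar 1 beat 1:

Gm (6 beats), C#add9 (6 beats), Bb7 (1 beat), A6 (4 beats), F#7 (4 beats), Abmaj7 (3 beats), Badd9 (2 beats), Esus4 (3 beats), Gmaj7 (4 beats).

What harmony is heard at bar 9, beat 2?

Beat 2 of bar 9 is beat (9−1)×3 + 2 = 26 overall.
Running totals: Gm ends at 6, C#add9 ends at 12, Bb7 ends at 13, A6 ends at 17, F#7 ends at 21, Abmaj7 ends at 24, Badd9 ends at 26.
Beat 26 falls within Badd9.

Badd9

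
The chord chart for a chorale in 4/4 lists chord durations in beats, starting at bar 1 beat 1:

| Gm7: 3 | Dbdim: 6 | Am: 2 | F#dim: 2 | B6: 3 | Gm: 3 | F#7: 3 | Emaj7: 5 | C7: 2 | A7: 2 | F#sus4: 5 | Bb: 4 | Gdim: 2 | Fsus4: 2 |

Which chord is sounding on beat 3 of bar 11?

Fsus4

Beat 3 of bar 11 is beat (11−1)×4 + 3 = 43 overall.
Running totals: Gm7 ends at 3, Dbdim ends at 9, Am ends at 11, F#dim ends at 13, B6 ends at 16, Gm ends at 19, F#7 ends at 22, Emaj7 ends at 27, C7 ends at 29, A7 ends at 31, F#sus4 ends at 36, Bb ends at 40, Gdim ends at 42, Fsus4 ends at 44.
Beat 43 falls within Fsus4.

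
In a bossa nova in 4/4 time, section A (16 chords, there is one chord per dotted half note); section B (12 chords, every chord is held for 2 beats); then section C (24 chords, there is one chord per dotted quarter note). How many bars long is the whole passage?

27 bars

A: 16 × 3 = 48 beats = 12 bars.
B: 12 × 2 = 24 beats = 6 bars.
C: 24 × 1.5 = 36 beats = 9 bars.
Total: 12 + 6 + 9 = 27 bars.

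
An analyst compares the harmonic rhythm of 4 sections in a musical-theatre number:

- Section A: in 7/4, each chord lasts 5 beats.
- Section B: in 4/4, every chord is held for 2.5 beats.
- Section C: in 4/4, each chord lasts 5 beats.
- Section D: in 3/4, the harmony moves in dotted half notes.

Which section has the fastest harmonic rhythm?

A: each chord is 5 beats in 7/4, so 1.4 per bar.
B: each chord is 2.5 beats in 4/4, so 1.6 per bar.
C: each chord is 5 beats in 4/4, so 0.8 per bar.
D: each chord is 3 beats in 3/4, so 1 per bar.
Fastest is B at 1.6 chords/bar.

Section B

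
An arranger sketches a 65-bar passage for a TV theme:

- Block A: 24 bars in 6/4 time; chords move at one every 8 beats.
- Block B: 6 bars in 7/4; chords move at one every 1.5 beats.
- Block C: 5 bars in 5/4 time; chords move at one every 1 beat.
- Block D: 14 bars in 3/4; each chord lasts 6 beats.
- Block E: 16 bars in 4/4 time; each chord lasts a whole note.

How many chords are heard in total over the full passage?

94 chords

A: 24 bars × 6 beats = 144 beats; 8 beats/chord → 18 chords.
B: 6 bars × 7 beats = 42 beats; 1.5 beats/chord → 28 chords.
C: 5 bars × 5 beats = 25 beats; 1 beat/chord → 25 chords.
D: 14 bars × 3 beats = 42 beats; 6 beats/chord → 7 chords.
E: 16 bars × 4 beats = 64 beats; 4 beats/chord → 16 chords.
Total: 18 + 28 + 25 + 7 + 16 = 94.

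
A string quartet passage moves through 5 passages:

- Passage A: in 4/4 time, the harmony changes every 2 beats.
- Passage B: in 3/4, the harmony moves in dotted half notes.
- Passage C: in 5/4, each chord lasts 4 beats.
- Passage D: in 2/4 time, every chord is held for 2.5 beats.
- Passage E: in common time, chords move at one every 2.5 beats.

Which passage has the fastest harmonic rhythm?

A: 4 beats/bar ÷ 2 beats/chord = 2 chords/bar.
B: 3 beats/bar ÷ 3 beats/chord = 1 chord/bar.
C: 5 beats/bar ÷ 4 beats/chord = 1.25 chords/bar.
D: 2 beats/bar ÷ 2.5 beats/chord = 0.8 chords/bar.
E: 4 beats/bar ÷ 2.5 beats/chord = 1.6 chords/bar.
Fastest is A at 2 chords/bar.

Passage A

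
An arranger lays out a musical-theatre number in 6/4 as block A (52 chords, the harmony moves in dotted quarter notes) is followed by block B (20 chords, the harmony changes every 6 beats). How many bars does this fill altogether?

A: 52 × 1.5 = 78 beats = 13 bars.
B: 20 × 6 = 120 beats = 20 bars.
Total: 13 + 20 = 33 bars.

33 bars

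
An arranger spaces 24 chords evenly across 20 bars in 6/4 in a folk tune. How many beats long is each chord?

5 beats

20 bars × 6 beats/bar = 120 beats total.
120 beats ÷ 24 chords = 5 beats per chord.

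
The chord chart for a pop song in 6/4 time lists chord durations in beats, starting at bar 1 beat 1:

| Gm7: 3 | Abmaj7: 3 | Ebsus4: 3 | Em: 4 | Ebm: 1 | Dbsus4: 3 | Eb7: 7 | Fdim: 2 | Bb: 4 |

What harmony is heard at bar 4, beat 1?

Beat 1 of bar 4 is beat (4−1)×6 + 1 = 19 overall.
Running totals: Gm7 ends at 3, Abmaj7 ends at 6, Ebsus4 ends at 9, Em ends at 13, Ebm ends at 14, Dbsus4 ends at 17, Eb7 ends at 24.
Beat 19 falls within Eb7.

Eb7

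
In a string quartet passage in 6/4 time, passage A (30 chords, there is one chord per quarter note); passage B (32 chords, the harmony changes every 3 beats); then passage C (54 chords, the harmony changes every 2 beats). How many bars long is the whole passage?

39 bars

A: 30 × 1 = 30 beats = 5 bars.
B: 32 × 3 = 96 beats = 16 bars.
C: 54 × 2 = 108 beats = 18 bars.
Total: 5 + 16 + 18 = 39 bars.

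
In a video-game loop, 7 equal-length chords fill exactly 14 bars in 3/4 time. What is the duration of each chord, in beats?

14 bars × 3 beats/bar = 42 beats total.
42 beats ÷ 7 chords = 6 beats per chord.

6 beats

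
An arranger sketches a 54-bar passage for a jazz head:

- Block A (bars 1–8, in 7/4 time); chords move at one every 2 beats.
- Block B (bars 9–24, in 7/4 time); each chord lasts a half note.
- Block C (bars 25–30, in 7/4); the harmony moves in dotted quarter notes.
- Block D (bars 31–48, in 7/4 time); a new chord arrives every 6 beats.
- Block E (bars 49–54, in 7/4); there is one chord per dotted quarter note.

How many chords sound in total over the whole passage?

A has 56 beats and chords last 2 each, so 28 chords.
B has 112 beats and chords last 2 each, so 56 chords.
C has 42 beats and chords last 1.5 each, so 28 chords.
D has 126 beats and chords last 6 each, so 21 chords.
E has 42 beats and chords last 1.5 each, so 28 chords.
Total: 28 + 56 + 28 + 21 + 28 = 161.

161 chords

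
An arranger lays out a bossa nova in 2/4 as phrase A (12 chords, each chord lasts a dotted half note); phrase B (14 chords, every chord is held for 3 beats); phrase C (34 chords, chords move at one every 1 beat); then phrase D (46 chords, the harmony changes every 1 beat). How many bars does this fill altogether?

A: 12 × 3 = 36 beats = 18 bars.
B: 14 × 3 = 42 beats = 21 bars.
C: 34 × 1 = 34 beats = 17 bars.
D: 46 × 1 = 46 beats = 23 bars.
Total: 18 + 21 + 17 + 23 = 79 bars.

79 bars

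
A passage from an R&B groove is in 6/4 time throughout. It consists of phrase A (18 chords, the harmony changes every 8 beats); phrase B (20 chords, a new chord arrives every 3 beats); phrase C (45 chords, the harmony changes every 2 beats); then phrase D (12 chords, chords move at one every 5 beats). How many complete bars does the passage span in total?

A: 18 × 8 = 144 beats = 24 bars.
B: 20 × 3 = 60 beats = 10 bars.
C: 45 × 2 = 90 beats = 15 bars.
D: 12 × 5 = 60 beats = 10 bars.
Total: 24 + 10 + 15 + 10 = 59 bars.

59 bars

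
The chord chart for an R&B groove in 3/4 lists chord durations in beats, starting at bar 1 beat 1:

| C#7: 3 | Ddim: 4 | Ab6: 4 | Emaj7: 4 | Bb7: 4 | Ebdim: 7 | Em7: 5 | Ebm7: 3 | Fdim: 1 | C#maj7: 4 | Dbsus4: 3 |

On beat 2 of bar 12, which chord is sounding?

Beat 2 of bar 12 is beat (12−1)×3 + 2 = 35 overall.
Running totals: C#7 ends at 3, Ddim ends at 7, Ab6 ends at 11, Emaj7 ends at 15, Bb7 ends at 19, Ebdim ends at 26, Em7 ends at 31, Ebm7 ends at 34, Fdim ends at 35.
Beat 35 falls within Fdim.

Fdim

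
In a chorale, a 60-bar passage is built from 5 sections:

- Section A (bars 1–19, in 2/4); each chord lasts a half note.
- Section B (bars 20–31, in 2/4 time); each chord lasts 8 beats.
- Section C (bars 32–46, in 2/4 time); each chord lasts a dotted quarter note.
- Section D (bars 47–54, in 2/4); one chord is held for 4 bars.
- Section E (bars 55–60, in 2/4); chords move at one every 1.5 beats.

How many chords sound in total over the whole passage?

A: 19·2 = 38 beats, 38/2 = 19 chords.
B: 12·2 = 24 beats, 24/8 = 3 chords.
C: 15·2 = 30 beats, 30/1.5 = 20 chords.
D: 8·2 = 16 beats, 16/8 = 2 chords.
E: 6·2 = 12 beats, 12/1.5 = 8 chords.
Total: 19 + 3 + 20 + 2 + 8 = 52.

52 chords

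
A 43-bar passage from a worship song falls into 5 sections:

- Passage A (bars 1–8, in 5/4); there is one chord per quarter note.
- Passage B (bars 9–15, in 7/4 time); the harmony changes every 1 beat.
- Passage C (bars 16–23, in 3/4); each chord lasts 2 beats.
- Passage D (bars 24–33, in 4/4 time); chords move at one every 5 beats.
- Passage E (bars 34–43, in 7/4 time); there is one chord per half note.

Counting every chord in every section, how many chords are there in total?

A: 8 bars × 5 beats = 40 beats; 1 beat/chord → 40 chords.
B: 7 bars × 7 beats = 49 beats; 1 beat/chord → 49 chords.
C: 8 bars × 3 beats = 24 beats; 2 beats/chord → 12 chords.
D: 10 bars × 4 beats = 40 beats; 5 beats/chord → 8 chords.
E: 10 bars × 7 beats = 70 beats; 2 beats/chord → 35 chords.
Total: 40 + 49 + 12 + 8 + 35 = 144.

144 chords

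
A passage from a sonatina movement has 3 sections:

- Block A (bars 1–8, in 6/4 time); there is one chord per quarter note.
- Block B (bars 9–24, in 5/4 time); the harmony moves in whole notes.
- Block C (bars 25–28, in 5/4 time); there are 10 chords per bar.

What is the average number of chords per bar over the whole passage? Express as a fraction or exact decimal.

A: 8 × 6 = 48 beats ÷ 1 = 48 chords.
B: 16 × 5 = 80 beats ÷ 4 = 20 chords.
C: 4 × 5 = 20 beats ÷ 0.5 = 40 chords.
Overall: 108 chords over 28 bars → 108/28 = 27/7 chords per bar.

27/7 chords per bar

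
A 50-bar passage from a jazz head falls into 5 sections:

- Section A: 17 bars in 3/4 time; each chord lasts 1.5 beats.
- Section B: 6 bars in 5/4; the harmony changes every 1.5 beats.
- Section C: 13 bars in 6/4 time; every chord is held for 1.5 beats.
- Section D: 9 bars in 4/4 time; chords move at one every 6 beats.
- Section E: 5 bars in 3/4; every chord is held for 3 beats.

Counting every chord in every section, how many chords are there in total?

117 chords

A: 17·3 = 51 beats, 51/1.5 = 34 chords.
B: 6·5 = 30 beats, 30/1.5 = 20 chords.
C: 13·6 = 78 beats, 78/1.5 = 52 chords.
D: 9·4 = 36 beats, 36/6 = 6 chords.
E: 5·3 = 15 beats, 15/3 = 5 chords.
Total: 34 + 20 + 52 + 6 + 5 = 117.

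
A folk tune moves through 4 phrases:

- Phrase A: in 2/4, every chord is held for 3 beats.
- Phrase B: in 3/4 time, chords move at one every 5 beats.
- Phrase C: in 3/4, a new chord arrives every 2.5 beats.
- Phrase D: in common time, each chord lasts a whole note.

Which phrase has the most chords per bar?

Phrase C

A: 2/3 = 2/3 chords/bar.
B: 3/5 = 0.6 chords/bar.
C: 3/2.5 = 1.2 chords/bar.
D: 4/4 = 1 chord/bar.
Fastest is C at 1.2 chords/bar.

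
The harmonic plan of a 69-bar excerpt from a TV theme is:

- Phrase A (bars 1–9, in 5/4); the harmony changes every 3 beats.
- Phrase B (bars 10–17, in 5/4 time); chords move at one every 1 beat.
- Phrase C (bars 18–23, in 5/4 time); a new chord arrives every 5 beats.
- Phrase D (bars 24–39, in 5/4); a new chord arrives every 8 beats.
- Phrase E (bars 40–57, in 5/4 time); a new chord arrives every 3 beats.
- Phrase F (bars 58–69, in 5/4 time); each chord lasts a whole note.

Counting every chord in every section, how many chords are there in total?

116 chords

A has 45 beats and chords last 3 each, so 15 chords.
B has 40 beats and chords last 1 each, so 40 chords.
C has 30 beats and chords last 5 each, so 6 chords.
D has 80 beats and chords last 8 each, so 10 chords.
E has 90 beats and chords last 3 each, so 30 chords.
F has 60 beats and chords last 4 each, so 15 chords.
Total: 15 + 40 + 6 + 10 + 30 + 15 = 116.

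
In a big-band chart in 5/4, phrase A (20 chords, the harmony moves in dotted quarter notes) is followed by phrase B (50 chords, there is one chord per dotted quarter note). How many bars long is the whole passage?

A: 20 × 1.5 = 30 beats = 6 bars.
B: 50 × 1.5 = 75 beats = 15 bars.
Total: 6 + 15 = 21 bars.

21 bars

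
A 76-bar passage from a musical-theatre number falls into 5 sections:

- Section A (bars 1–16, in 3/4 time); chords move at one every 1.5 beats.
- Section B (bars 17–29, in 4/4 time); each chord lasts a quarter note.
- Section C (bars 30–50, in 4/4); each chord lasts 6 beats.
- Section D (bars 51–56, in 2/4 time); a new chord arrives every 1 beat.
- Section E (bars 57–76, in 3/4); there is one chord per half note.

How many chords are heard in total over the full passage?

A: 16 bars × 3 beats = 48 beats; 1.5 beats/chord → 32 chords.
B: 13 bars × 4 beats = 52 beats; 1 beat/chord → 52 chords.
C: 21 bars × 4 beats = 84 beats; 6 beats/chord → 14 chords.
D: 6 bars × 2 beats = 12 beats; 1 beat/chord → 12 chords.
E: 20 bars × 3 beats = 60 beats; 2 beats/chord → 30 chords.
Total: 32 + 52 + 14 + 12 + 30 = 140.

140 chords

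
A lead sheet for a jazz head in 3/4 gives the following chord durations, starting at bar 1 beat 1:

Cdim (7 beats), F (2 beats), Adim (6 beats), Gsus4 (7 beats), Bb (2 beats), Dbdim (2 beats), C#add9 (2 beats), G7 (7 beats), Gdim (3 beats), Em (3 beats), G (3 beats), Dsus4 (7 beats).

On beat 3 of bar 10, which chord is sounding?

Beat 3 of bar 10 is beat (10−1)×3 + 3 = 30 overall.
Running totals: Cdim ends at 7, F ends at 9, Adim ends at 15, Gsus4 ends at 22, Bb ends at 24, Dbdim ends at 26, C#add9 ends at 28, G7 ends at 35.
Beat 30 falls within G7.

G7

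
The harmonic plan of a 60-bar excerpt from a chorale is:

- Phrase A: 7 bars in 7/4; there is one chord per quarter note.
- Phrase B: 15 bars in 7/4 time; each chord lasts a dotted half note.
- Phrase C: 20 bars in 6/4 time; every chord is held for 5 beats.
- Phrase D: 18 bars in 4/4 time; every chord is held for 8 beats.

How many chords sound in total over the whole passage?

117 chords

A: 7·7 = 49 beats, 49/1 = 49 chords.
B: 15·7 = 105 beats, 105/3 = 35 chords.
C: 20·6 = 120 beats, 120/5 = 24 chords.
D: 18·4 = 72 beats, 72/8 = 9 chords.
Total: 49 + 35 + 24 + 9 = 117.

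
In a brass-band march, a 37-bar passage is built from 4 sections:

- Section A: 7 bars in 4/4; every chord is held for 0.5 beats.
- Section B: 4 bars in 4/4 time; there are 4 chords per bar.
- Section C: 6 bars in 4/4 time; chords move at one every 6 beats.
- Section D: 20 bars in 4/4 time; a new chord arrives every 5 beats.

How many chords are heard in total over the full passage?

A: 7 bars × 4 beats = 28 beats; 0.5 beats/chord → 56 chords.
B: 4 bars × 4 beats = 16 beats; 1 beat/chord → 16 chords.
C: 6 bars × 4 beats = 24 beats; 6 beats/chord → 4 chords.
D: 20 bars × 4 beats = 80 beats; 5 beats/chord → 16 chords.
Total: 56 + 16 + 4 + 16 = 92.

92 chords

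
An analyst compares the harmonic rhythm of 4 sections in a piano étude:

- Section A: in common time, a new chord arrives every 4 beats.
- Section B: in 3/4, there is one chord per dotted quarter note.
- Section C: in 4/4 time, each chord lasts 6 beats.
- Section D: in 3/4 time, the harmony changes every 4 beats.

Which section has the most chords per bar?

Section B

A: 4/4 = 1 chord/bar.
B: 3/1.5 = 2 chords/bar.
C: 4/6 = 2/3 chords/bar.
D: 3/4 = 0.75 chords/bar.
Fastest is B at 2 chords/bar.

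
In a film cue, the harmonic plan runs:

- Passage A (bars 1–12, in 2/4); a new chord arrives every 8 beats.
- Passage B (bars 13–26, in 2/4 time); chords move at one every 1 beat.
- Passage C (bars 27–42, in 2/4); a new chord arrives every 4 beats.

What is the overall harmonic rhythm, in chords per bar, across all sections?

A: 12 × 2 = 24 beats ÷ 8 = 3 chords.
B: 14 × 2 = 28 beats ÷ 1 = 28 chords.
C: 16 × 2 = 32 beats ÷ 4 = 8 chords.
Overall: 39 chords over 42 bars → 39/42 = 13/14 chords per bar.

13/14 chords per bar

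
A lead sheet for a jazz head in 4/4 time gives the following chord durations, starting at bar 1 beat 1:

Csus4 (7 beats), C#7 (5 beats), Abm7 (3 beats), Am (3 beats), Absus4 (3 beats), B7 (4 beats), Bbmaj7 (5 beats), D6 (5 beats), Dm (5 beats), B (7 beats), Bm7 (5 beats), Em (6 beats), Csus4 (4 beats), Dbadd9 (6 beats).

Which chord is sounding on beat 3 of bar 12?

Beat 3 of bar 12 is beat (12−1)×4 + 3 = 47 overall.
Running totals: Csus4 ends at 7, C#7 ends at 12, Abm7 ends at 15, Am ends at 18, Absus4 ends at 21, B7 ends at 25, Bbmaj7 ends at 30, D6 ends at 35, Dm ends at 40, B ends at 47.
Beat 47 falls within B.

B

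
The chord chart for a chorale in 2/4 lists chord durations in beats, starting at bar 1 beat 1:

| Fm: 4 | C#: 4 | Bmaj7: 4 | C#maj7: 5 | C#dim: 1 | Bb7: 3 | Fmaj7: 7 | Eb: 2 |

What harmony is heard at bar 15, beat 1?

Beat 1 of bar 15 is beat (15−1)×2 + 1 = 29 overall.
Running totals: Fm ends at 4, C# ends at 8, Bmaj7 ends at 12, C#maj7 ends at 17, C#dim ends at 18, Bb7 ends at 21, Fmaj7 ends at 28, Eb ends at 30.
Beat 29 falls within Eb.

Eb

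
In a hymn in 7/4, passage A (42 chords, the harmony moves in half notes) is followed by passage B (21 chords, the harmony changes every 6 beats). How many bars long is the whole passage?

A: 42 × 2 = 84 beats = 12 bars.
B: 21 × 6 = 126 beats = 18 bars.
Total: 12 + 18 = 30 bars.

30 bars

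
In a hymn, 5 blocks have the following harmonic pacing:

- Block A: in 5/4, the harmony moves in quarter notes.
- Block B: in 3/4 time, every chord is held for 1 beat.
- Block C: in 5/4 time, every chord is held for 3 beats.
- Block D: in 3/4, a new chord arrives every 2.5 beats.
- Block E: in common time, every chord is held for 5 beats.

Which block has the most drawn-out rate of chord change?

Block E

A: 5 beats/bar ÷ 1 beat/chord = 5 chords/bar.
B: 3 beats/bar ÷ 1 beat/chord = 3 chords/bar.
C: 5 beats/bar ÷ 3 beats/chord = 5/3 chords/bar.
D: 3 beats/bar ÷ 2.5 beats/chord = 1.2 chords/bar.
E: 4 beats/bar ÷ 5 beats/chord = 0.8 chords/bar.
Slowest is E at 0.8 chords/bar.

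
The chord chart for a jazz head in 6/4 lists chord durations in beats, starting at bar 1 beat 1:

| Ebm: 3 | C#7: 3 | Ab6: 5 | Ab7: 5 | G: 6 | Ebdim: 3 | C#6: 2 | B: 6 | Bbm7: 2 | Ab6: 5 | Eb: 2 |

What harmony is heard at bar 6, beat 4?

Bbm7

Beat 4 of bar 6 is beat (6−1)×6 + 4 = 34 overall.
Running totals: Ebm ends at 3, C#7 ends at 6, Ab6 ends at 11, Ab7 ends at 16, G ends at 22, Ebdim ends at 25, C#6 ends at 27, B ends at 33, Bbm7 ends at 35.
Beat 34 falls within Bbm7.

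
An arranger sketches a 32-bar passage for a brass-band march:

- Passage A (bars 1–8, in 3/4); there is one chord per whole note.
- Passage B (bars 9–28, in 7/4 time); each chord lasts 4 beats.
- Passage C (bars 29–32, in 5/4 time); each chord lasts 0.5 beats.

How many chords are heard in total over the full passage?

A: 8 bars × 3 beats = 24 beats; 4 beats/chord → 6 chords.
B: 20 bars × 7 beats = 140 beats; 4 beats/chord → 35 chords.
C: 4 bars × 5 beats = 20 beats; 0.5 beats/chord → 40 chords.
Total: 6 + 35 + 40 = 81.

81 chords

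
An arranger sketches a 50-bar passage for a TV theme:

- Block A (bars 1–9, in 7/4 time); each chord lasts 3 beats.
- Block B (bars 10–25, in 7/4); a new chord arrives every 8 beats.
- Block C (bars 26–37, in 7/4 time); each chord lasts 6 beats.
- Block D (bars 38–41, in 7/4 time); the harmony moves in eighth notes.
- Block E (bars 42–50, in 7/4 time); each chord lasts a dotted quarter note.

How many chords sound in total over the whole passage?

A: 9 bars × 7 beats = 63 beats; 3 beats/chord → 21 chords.
B: 16 bars × 7 beats = 112 beats; 8 beats/chord → 14 chords.
C: 12 bars × 7 beats = 84 beats; 6 beats/chord → 14 chords.
D: 4 bars × 7 beats = 28 beats; 0.5 beats/chord → 56 chords.
E: 9 bars × 7 beats = 63 beats; 1.5 beats/chord → 42 chords.
Total: 21 + 14 + 14 + 56 + 42 = 147.

147 chords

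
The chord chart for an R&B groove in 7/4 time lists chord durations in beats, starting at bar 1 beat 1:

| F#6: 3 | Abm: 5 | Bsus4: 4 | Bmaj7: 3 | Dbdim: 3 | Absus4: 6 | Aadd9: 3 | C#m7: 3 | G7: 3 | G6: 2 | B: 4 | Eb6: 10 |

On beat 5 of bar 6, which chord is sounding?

Eb6

Beat 5 of bar 6 is beat (6−1)×7 + 5 = 40 overall.
Running totals: F#6 ends at 3, Abm ends at 8, Bsus4 ends at 12, Bmaj7 ends at 15, Dbdim ends at 18, Absus4 ends at 24, Aadd9 ends at 27, C#m7 ends at 30, G7 ends at 33, G6 ends at 35, B ends at 39, Eb6 ends at 49.
Beat 40 falls within Eb6.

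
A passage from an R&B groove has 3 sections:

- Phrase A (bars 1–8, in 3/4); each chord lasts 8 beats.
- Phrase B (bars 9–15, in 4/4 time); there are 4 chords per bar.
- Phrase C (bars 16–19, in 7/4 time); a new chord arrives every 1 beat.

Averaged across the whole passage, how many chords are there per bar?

59/19 chords per bar

A: 8 bars of 3 beats is 24 beats; at 8 beats each that's 3 chords.
B: 7 bars of 4 beats is 28 beats; at 1 beat each that's 28 chords.
C: 4 bars of 7 beats is 28 beats; at 1 beat each that's 28 chords.
Overall: 59 chords over 19 bars → 59/19 = 59/19 chords per bar.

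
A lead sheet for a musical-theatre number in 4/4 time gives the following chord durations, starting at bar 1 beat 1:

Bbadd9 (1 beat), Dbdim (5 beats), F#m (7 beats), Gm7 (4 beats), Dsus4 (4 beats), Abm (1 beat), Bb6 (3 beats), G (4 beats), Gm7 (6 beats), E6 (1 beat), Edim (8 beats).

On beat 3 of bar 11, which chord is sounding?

Edim

Beat 3 of bar 11 is beat (11−1)×4 + 3 = 43 overall.
Running totals: Bbadd9 ends at 1, Dbdim ends at 6, F#m ends at 13, Gm7 ends at 17, Dsus4 ends at 21, Abm ends at 22, Bb6 ends at 25, G ends at 29, Gm7 ends at 35, E6 ends at 36, Edim ends at 44.
Beat 43 falls within Edim.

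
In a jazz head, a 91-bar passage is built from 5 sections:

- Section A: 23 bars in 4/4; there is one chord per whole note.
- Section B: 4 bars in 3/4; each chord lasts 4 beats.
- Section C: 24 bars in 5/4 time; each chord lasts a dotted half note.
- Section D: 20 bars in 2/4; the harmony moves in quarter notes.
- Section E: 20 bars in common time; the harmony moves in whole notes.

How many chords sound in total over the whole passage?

A: 23 bars × 4 beats = 92 beats; 4 beats/chord → 23 chords.
B: 4 bars × 3 beats = 12 beats; 4 beats/chord → 3 chords.
C: 24 bars × 5 beats = 120 beats; 3 beats/chord → 40 chords.
D: 20 bars × 2 beats = 40 beats; 1 beat/chord → 40 chords.
E: 20 bars × 4 beats = 80 beats; 4 beats/chord → 20 chords.
Total: 23 + 3 + 40 + 40 + 20 = 126.

126 chords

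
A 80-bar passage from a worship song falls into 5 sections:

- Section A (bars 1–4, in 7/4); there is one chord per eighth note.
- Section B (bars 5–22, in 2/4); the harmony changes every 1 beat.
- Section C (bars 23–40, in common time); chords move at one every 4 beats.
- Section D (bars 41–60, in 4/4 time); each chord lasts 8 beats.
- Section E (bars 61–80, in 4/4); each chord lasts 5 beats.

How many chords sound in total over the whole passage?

A has 28 beats and chords last 0.5 each, so 56 chords.
B has 36 beats and chords last 1 each, so 36 chords.
C has 72 beats and chords last 4 each, so 18 chords.
D has 80 beats and chords last 8 each, so 10 chords.
E has 80 beats and chords last 5 each, so 16 chords.
Total: 56 + 36 + 18 + 10 + 16 = 136.

136 chords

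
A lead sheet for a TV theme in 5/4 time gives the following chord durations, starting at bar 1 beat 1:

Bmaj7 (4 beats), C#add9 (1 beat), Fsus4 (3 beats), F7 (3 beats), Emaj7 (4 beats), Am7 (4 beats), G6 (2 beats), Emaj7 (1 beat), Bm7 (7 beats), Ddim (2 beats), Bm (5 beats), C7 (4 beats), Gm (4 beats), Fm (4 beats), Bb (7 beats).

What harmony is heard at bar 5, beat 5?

Beat 5 of bar 5 is beat (5−1)×5 + 5 = 25 overall.
Running totals: Bmaj7 ends at 4, C#add9 ends at 5, Fsus4 ends at 8, F7 ends at 11, Emaj7 ends at 15, Am7 ends at 19, G6 ends at 21, Emaj7 ends at 22, Bm7 ends at 29.
Beat 25 falls within Bm7.

Bm7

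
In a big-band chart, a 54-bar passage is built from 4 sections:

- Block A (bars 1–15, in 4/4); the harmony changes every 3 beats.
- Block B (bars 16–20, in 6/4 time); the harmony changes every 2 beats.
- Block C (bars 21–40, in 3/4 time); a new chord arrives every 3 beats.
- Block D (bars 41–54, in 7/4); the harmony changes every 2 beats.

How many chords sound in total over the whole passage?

104 chords

A: 15·4 = 60 beats, 60/3 = 20 chords.
B: 5·6 = 30 beats, 30/2 = 15 chords.
C: 20·3 = 60 beats, 60/3 = 20 chords.
D: 14·7 = 98 beats, 98/2 = 49 chords.
Total: 20 + 15 + 20 + 49 = 104.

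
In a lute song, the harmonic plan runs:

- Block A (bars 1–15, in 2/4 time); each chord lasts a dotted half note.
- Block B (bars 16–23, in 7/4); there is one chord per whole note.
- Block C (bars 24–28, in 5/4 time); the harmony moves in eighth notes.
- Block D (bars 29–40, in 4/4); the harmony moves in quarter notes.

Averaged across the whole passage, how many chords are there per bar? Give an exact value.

A: 15 × 2 = 30 beats ÷ 3 = 10 chords.
B: 8 × 7 = 56 beats ÷ 4 = 14 chords.
C: 5 × 5 = 25 beats ÷ 0.5 = 50 chords.
D: 12 × 4 = 48 beats ÷ 1 = 48 chords.
Overall: 122 chords over 40 bars → 122/40 = 3.05 chords per bar.

3.05 chords per bar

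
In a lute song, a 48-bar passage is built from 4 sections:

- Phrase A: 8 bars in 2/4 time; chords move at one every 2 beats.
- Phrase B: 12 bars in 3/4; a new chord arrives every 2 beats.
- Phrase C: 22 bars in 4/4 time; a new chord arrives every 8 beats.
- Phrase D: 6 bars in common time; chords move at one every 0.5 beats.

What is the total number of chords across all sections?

A: 8 bars × 2 beats = 16 beats; 2 beats/chord → 8 chords.
B: 12 bars × 3 beats = 36 beats; 2 beats/chord → 18 chords.
C: 22 bars × 4 beats = 88 beats; 8 beats/chord → 11 chords.
D: 6 bars × 4 beats = 24 beats; 0.5 beats/chord → 48 chords.
Total: 8 + 18 + 11 + 48 = 85.

85 chords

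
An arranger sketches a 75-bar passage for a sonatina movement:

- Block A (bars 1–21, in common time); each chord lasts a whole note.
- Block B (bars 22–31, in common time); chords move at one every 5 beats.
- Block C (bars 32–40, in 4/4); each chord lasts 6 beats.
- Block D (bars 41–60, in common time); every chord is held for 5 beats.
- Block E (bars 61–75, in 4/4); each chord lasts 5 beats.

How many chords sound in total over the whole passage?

63 chords

A: 21 bars × 4 beats = 84 beats; 4 beats/chord → 21 chords.
B: 10 bars × 4 beats = 40 beats; 5 beats/chord → 8 chords.
C: 9 bars × 4 beats = 36 beats; 6 beats/chord → 6 chords.
D: 20 bars × 4 beats = 80 beats; 5 beats/chord → 16 chords.
E: 15 bars × 4 beats = 60 beats; 5 beats/chord → 12 chords.
Total: 21 + 8 + 6 + 16 + 12 = 63.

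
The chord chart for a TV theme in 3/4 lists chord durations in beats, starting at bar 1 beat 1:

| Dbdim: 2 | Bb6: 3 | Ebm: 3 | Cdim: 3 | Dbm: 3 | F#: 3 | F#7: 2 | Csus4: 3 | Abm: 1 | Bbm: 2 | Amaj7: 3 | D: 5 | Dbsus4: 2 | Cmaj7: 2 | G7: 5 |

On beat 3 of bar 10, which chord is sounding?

Beat 3 of bar 10 is beat (10−1)×3 + 3 = 30 overall.
Running totals: Dbdim ends at 2, Bb6 ends at 5, Ebm ends at 8, Cdim ends at 11, Dbm ends at 14, F# ends at 17, F#7 ends at 19, Csus4 ends at 22, Abm ends at 23, Bbm ends at 25, Amaj7 ends at 28, D ends at 33.
Beat 30 falls within D.

D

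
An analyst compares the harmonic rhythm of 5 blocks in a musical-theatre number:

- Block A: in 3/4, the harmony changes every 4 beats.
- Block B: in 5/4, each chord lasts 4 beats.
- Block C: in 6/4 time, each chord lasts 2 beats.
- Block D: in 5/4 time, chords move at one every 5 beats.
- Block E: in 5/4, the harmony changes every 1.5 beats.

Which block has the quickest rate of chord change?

Block E

A: 3 beats/bar ÷ 4 beats/chord = 0.75 chords/bar.
B: 5 beats/bar ÷ 4 beats/chord = 1.25 chords/bar.
C: 6 beats/bar ÷ 2 beats/chord = 3 chords/bar.
D: 5 beats/bar ÷ 5 beats/chord = 1 chord/bar.
E: 5 beats/bar ÷ 1.5 beats/chord = 10/3 chords/bar.
Fastest is E at 10/3 chords/bar.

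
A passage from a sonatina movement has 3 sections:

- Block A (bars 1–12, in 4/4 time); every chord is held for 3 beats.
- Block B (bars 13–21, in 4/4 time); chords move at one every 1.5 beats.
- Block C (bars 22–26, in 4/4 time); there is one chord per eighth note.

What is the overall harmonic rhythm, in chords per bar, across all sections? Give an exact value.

A: 12 × 4 = 48 beats ÷ 3 = 16 chords.
B: 9 × 4 = 36 beats ÷ 1.5 = 24 chords.
C: 5 × 4 = 20 beats ÷ 0.5 = 40 chords.
Overall: 80 chords over 26 bars → 80/26 = 40/13 chords per bar.

40/13 chords per bar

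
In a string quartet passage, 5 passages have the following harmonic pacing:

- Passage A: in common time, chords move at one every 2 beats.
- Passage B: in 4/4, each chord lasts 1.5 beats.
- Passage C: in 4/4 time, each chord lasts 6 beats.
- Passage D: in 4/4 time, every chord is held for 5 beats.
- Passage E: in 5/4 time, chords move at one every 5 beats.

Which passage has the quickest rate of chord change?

Passage B

A: 4/2 = 2 chords/bar.
B: 4/1.5 = 8/3 chords/bar.
C: 4/6 = 2/3 chords/bar.
D: 4/5 = 0.8 chords/bar.
E: 5/5 = 1 chord/bar.
Fastest is B at 8/3 chords/bar.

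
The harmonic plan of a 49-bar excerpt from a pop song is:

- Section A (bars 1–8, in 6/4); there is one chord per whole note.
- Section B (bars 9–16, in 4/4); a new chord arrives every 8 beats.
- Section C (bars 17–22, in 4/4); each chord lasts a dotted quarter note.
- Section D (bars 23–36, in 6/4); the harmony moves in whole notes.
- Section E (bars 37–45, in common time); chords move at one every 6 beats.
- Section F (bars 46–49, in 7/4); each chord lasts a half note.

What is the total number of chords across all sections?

73 chords

A has 48 beats and chords last 4 each, so 12 chords.
B has 32 beats and chords last 8 each, so 4 chords.
C has 24 beats and chords last 1.5 each, so 16 chords.
D has 84 beats and chords last 4 each, so 21 chords.
E has 36 beats and chords last 6 each, so 6 chords.
F has 28 beats and chords last 2 each, so 14 chords.
Total: 12 + 4 + 16 + 21 + 6 + 14 = 73.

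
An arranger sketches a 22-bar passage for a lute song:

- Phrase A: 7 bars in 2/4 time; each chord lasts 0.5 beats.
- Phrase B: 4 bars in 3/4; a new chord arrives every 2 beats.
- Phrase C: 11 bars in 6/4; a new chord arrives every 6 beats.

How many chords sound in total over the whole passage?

A: 7 bars × 2 beats = 14 beats; 0.5 beats/chord → 28 chords.
B: 4 bars × 3 beats = 12 beats; 2 beats/chord → 6 chords.
C: 11 bars × 6 beats = 66 beats; 6 beats/chord → 11 chords.
Total: 28 + 6 + 11 = 45.

45 chords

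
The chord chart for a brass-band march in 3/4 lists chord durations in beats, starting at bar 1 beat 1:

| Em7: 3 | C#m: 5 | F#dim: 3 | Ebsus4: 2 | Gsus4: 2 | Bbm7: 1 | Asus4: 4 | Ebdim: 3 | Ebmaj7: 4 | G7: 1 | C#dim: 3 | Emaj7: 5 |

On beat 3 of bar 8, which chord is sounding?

Beat 3 of bar 8 is beat (8−1)×3 + 3 = 24 overall.
Running totals: Em7 ends at 3, C#m ends at 8, F#dim ends at 11, Ebsus4 ends at 13, Gsus4 ends at 15, Bbm7 ends at 16, Asus4 ends at 20, Ebdim ends at 23, Ebmaj7 ends at 27.
Beat 24 falls within Ebmaj7.

Ebmaj7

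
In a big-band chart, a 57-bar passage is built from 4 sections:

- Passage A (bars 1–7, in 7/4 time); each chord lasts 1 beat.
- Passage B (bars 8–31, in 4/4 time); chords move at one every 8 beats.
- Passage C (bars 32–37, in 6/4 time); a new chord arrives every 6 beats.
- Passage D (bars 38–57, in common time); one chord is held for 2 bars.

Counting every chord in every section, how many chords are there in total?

A: 7 bars × 7 beats = 49 beats; 1 beat/chord → 49 chords.
B: 24 bars × 4 beats = 96 beats; 8 beats/chord → 12 chords.
C: 6 bars × 6 beats = 36 beats; 6 beats/chord → 6 chords.
D: 20 bars × 4 beats = 80 beats; 8 beats/chord → 10 chords.
Total: 49 + 12 + 6 + 10 = 77.

77 chords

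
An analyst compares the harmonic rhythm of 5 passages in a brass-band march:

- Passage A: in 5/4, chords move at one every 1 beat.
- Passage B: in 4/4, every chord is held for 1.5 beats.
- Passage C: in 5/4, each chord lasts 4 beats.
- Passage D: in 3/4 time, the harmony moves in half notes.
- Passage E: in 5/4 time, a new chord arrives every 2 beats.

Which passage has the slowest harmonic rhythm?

A: 5 beats/bar ÷ 1 beat/chord = 5 chords/bar.
B: 4 beats/bar ÷ 1.5 beats/chord = 8/3 chords/bar.
C: 5 beats/bar ÷ 4 beats/chord = 1.25 chords/bar.
D: 3 beats/bar ÷ 2 beats/chord = 1.5 chords/bar.
E: 5 beats/bar ÷ 2 beats/chord = 2.5 chords/bar.
Slowest is C at 1.25 chords/bar.

Passage C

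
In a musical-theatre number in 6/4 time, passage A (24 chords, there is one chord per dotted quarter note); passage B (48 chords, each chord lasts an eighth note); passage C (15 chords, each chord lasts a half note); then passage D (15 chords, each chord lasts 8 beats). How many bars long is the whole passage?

A: 24 × 1.5 = 36 beats = 6 bars.
B: 48 × 0.5 = 24 beats = 4 bars.
C: 15 × 2 = 30 beats = 5 bars.
D: 15 × 8 = 120 beats = 20 bars.
Total: 6 + 4 + 5 + 20 = 35 bars.

35 bars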